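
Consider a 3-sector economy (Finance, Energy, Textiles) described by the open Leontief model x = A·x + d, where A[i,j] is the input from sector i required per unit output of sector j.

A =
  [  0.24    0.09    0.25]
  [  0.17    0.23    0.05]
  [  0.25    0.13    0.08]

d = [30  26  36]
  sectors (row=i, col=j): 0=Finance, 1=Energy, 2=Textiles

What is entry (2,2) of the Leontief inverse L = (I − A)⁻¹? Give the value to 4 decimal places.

L[2,2] = 1.2267

Form M = I − A:
  [  0.76   -0.09   -0.25]
  [ -0.17    0.77   -0.05]
  [ -0.25   -0.13    0.92]
Leontief inverse L = M⁻¹:
  [  1.5108    0.2482    0.4240]
  [  0.3635    1.3704    0.1733]
  [  0.4619    0.2611    1.2267]
Total output x = L · d:
  x_0 = 1.5108·30 + 0.2482·26 + 0.4240·36 = 67.0410
  x_1 = 0.3635·30 + 1.3704·26 + 0.1733·36 = 52.7757
  x_2 = 0.4619·30 + 0.2611·26 + 1.2267·36 = 64.8055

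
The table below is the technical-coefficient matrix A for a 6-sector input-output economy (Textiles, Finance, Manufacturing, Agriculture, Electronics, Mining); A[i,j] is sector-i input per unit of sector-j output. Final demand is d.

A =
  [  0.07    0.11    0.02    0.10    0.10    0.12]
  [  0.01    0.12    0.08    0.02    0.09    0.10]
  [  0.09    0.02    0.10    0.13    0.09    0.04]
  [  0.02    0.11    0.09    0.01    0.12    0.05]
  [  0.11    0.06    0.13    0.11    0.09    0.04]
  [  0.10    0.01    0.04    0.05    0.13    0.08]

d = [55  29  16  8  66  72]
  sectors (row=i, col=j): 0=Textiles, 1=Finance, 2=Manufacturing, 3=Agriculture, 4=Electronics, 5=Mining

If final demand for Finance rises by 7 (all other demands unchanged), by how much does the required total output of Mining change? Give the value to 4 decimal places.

Form M = I − A:
  [  0.93   -0.11   -0.02   -0.10   -0.10   -0.12]
  [ -0.01    0.88   -0.08   -0.02   -0.09   -0.10]
  [ -0.09   -0.02    0.90   -0.13   -0.09   -0.04]
  [ -0.02   -0.11   -0.09    0.99   -0.12   -0.05]
  [ -0.11   -0.06   -0.13   -0.11    0.91   -0.04]
  [ -0.10   -0.01   -0.04   -0.05   -0.13    0.92]
Leontief inverse L = M⁻¹:
  [  1.1339    0.1800    0.0948    0.1624    0.2002    0.1891]
  [  0.0647    1.1704    0.1443    0.0756    0.1690    0.1534]
  [  0.1504    0.0833    1.1719    0.1958    0.1805    0.0981]
  [  0.0735    0.1606    0.1552    1.0678    0.1944    0.1003]
  [  0.1787    0.1330    0.2116    0.1866    1.1928    0.1090]
  [  0.1597    0.0634    0.1012    0.1114    0.2106    1.1343]
Total output x = L · d:
  x_0 = 1.1339·55 + 0.1800·29 + 0.0948·16 + 0.1624·8 + 0.2002·66 + 0.1891·72 = 97.2286
  x_1 = 0.0647·55 + 1.1704·29 + 0.1443·16 + 0.0756·8 + 0.1690·66 + 0.1534·72 = 62.6123
  x_2 = 0.1504·55 + 0.0833·29 + 1.1719·16 + 0.1958·8 + 0.1805·66 + 0.0981·72 = 49.9827
  x_3 = 0.0735·55 + 0.1606·29 + 0.1552·16 + 1.0678·8 + 0.1944·66 + 0.1003·72 = 39.7795
  x_4 = 0.1787·55 + 0.1330·29 + 0.2116·16 + 0.1866·8 + 1.1928·66 + 0.1090·72 = 105.1356
  x_5 = 0.1597·55 + 0.0634·29 + 0.1012·16 + 0.1114·8 + 0.2106·66 + 1.1343·72 = 108.7010
Δx_5 = L[5,1] · Δd_1 = 0.0634 · 7 = 0.4440

0.4440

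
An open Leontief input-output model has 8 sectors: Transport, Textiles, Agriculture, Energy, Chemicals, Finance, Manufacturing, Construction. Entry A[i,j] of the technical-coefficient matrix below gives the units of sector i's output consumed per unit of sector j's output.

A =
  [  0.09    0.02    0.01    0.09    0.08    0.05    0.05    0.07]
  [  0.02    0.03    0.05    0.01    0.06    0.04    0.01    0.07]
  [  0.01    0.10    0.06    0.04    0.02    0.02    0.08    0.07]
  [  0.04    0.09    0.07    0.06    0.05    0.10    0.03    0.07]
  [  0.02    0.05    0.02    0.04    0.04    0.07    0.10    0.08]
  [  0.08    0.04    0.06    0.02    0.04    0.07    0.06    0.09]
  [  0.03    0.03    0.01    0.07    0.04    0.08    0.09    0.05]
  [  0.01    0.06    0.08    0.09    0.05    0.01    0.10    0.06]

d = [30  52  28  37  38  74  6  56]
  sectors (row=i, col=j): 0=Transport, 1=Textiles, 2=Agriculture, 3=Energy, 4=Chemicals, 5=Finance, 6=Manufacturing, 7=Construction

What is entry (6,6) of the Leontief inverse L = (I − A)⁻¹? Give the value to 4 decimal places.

Form M = I − A:
  [  0.91   -0.02   -0.01   -0.09   -0.08   -0.05   -0.05   -0.07]
  [ -0.02    0.97   -0.05   -0.01   -0.06   -0.04   -0.01   -0.07]
  [ -0.01   -0.10    0.94   -0.04   -0.02   -0.02   -0.08   -0.07]
  [ -0.04   -0.09   -0.07    0.94   -0.05   -0.10   -0.03   -0.07]
  [ -0.02   -0.05   -0.02   -0.04    0.96   -0.07   -0.10   -0.08]
  [ -0.08   -0.04   -0.06   -0.02   -0.04    0.93   -0.06   -0.09]
  [ -0.03   -0.03   -0.01   -0.07   -0.04   -0.08    0.91   -0.05]
  [ -0.01   -0.06   -0.08   -0.09   -0.05   -0.01   -0.10    0.94]
Leontief inverse L = M⁻¹:
  [  1.1229    0.0620    0.0462    0.1373    0.1207    0.0983    0.1047    0.1272]
  [  0.0358    1.0576    0.0746    0.0363    0.0826    0.0642    0.0462    0.1053]
  [  0.0295    0.1360    1.0926    0.0743    0.0510    0.0546    0.1235    0.1154]
  [  0.0719    0.1371    0.1137    1.1031    0.0910    0.1465    0.0860    0.1325]
  [  0.0457    0.0864    0.0536    0.0792    1.0738    0.1110    0.1504    0.1297]
  [  0.1105    0.0807    0.0965    0.0650    0.0783    1.1111    0.1154    0.1455]
  [  0.0576    0.0656    0.0420    0.1079    0.0730    0.1228    1.1370    0.0988]
  [  0.0334    0.1053    0.1175    0.1321    0.0853    0.0546    0.1530    1.1134]
Total output x = L · d:
  x_0 = 1.1229·30 + 0.0620·52 + 0.0462·28 + 0.1373·37 + 0.1207·38 + 0.0983·74 + 0.1047·6 + 0.1272·56 = 62.8959
  x_1 = 0.0358·30 + 1.0576·52 + 0.0746·28 + 0.0363·37 + 0.0826·38 + 0.0642·74 + 0.0462·6 + 0.1053·56 = 73.5693
  x_2 = 0.0295·30 + 0.1360·52 + 1.0926·28 + 0.0743·37 + 0.0510·38 + 0.0546·74 + 0.1235·6 + 0.1154·56 = 54.4850
  x_3 = 0.0719·30 + 0.1371·52 + 0.1137·28 + 1.1031·37 + 0.0910·38 + 0.1465·74 + 0.0860·6 + 0.1325·56 = 75.5224
  x_4 = 0.0457·30 + 0.0864·52 + 0.0536·28 + 0.0792·37 + 1.0738·38 + 0.1110·74 + 0.1504·6 + 0.1297·56 = 67.4812
  x_5 = 0.1105·30 + 0.0807·52 + 0.0965·28 + 0.0650·37 + 0.0783·38 + 1.1111·74 + 0.1154·6 + 0.1455·56 = 106.6593
  x_6 = 0.0576·30 + 0.0656·52 + 0.0420·28 + 0.1079·37 + 0.0730·38 + 0.1228·74 + 1.1370·6 + 0.0988·56 = 34.5248
  x_7 = 0.0334·30 + 0.1053·52 + 0.1175·28 + 0.1321·37 + 0.0853·38 + 0.0546·74 + 0.1530·6 + 1.1134·56 = 85.2043

L[6,6] = 1.1370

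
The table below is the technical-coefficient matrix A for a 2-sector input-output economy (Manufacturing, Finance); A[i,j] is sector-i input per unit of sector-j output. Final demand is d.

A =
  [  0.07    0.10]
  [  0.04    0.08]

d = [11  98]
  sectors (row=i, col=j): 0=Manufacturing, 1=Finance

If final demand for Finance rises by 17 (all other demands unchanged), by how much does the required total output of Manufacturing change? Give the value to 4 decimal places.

Form M = I − A:
  [  0.93   -0.10]
  [ -0.04    0.92]
Leontief inverse L = M⁻¹:
  [  1.0803    0.1174]
  [  0.0470    1.0921]
Total output x = L · d:
  x_0 = 1.0803·11 + 0.1174·98 = 23.3913
  x_1 = 0.0470·11 + 1.0921·98 = 107.5388
Δx_0 = L[0,1] · Δd_1 = 0.1174 · 17 = 1.9962

1.9962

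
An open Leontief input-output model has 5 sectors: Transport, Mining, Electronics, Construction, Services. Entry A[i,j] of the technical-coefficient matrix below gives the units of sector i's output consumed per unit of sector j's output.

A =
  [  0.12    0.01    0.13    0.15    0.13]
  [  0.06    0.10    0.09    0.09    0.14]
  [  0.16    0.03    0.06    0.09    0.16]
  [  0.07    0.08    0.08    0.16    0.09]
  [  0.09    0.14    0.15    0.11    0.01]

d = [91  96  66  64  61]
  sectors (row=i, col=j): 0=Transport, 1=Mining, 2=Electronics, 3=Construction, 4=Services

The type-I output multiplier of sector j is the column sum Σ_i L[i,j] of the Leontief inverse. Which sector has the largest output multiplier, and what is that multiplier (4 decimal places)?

Construction (2.2167)

Form M = I − A:
  [  0.88   -0.01   -0.13   -0.15   -0.13]
  [ -0.06    0.90   -0.09   -0.09   -0.14]
  [ -0.16   -0.03    0.94   -0.09   -0.16]
  [ -0.07   -0.08   -0.08    0.84   -0.09]
  [ -0.09   -0.14   -0.15   -0.11    0.99]
Leontief inverse L = M⁻¹:
  [  1.2332    0.0843    0.2411    0.2864    0.2389]
  [  0.1547    1.1739    0.1888    0.2045    0.2354]
  [  0.2631    0.1013    1.1695    0.2169    0.2576]
  [  0.1631    0.1505    0.1757    1.2791    0.1874]
  [  0.1920    0.2057    0.2453    0.2299    1.1250]
Total output x = L · d:
  x_0 = 1.2332·91 + 0.0843·96 + 0.2411·66 + 0.2864·64 + 0.2389·61 = 169.1248
  x_1 = 0.1547·91 + 1.1739·96 + 0.1888·66 + 0.2045·64 + 0.2354·61 = 166.6769
  x_2 = 0.2631·91 + 0.1013·96 + 1.1695·66 + 0.2169·64 + 0.2576·61 = 140.4437
  x_3 = 0.1631·91 + 0.1505·96 + 0.1757·66 + 1.2791·64 + 0.1874·61 = 134.1856
  x_4 = 0.1920·91 + 0.2057·96 + 0.2453·66 + 0.2299·64 + 1.1250·61 = 136.7505
Output multipliers (column sums of L):
  Transport: 2.0061
  Mining: 1.7158
  Electronics: 2.0204
  Construction: 2.2167
  Services: 2.0442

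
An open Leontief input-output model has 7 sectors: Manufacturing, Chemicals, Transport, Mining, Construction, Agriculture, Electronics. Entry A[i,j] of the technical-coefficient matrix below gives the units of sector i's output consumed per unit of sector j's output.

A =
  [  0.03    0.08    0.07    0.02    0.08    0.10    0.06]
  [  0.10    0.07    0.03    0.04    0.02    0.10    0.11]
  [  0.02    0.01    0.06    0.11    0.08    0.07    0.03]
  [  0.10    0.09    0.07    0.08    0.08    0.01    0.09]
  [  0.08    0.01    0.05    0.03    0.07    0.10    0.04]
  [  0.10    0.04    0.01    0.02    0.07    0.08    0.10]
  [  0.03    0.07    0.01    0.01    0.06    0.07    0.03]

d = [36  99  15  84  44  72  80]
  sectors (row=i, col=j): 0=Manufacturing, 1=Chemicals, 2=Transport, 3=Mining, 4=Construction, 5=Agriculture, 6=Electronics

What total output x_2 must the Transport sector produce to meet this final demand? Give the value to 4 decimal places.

54.4621

Form M = I − A:
  [  0.97   -0.08   -0.07   -0.02   -0.08   -0.10   -0.06]
  [ -0.10    0.93   -0.03   -0.04   -0.02   -0.10   -0.11]
  [ -0.02   -0.01    0.94   -0.11   -0.08   -0.07   -0.03]
  [ -0.10   -0.09   -0.07    0.92   -0.08   -0.01   -0.09]
  [ -0.08   -0.01   -0.05   -0.03    0.93   -0.10   -0.04]
  [ -0.10   -0.04   -0.01   -0.02   -0.07    0.92   -0.10]
  [ -0.03   -0.07   -0.01   -0.01   -0.06   -0.07    0.97]
Leontief inverse L = M⁻¹:
  [  1.0802    0.1152    0.0974    0.0489    0.1271    0.1600    0.1092]
  [  0.1507    1.1154    0.0590    0.0664    0.0706    0.1629    0.1635]
  [  0.0659    0.0428    1.0893    0.1409    0.1258    0.1154    0.0728]
  [  0.1556    0.1385    0.1089    1.1171    0.1372    0.0784    0.1461]
  [  0.1214    0.0411    0.0761    0.0540    1.1144    0.1513    0.0811]
  [  0.1443    0.0778    0.0361    0.0409    0.1157    1.1379    0.1447]
  [  0.0645    0.0941    0.0269    0.0256    0.0890    0.1102    1.0638]
Total output x = L · d:
  x_0 = 1.0802·36 + 0.1152·99 + 0.0974·15 + 0.0489·84 + 0.1271·44 + 0.1600·72 + 0.1092·80 = 81.7045
  x_1 = 0.1507·36 + 1.1154·99 + 0.0590·15 + 0.0664·84 + 0.0706·44 + 0.1629·72 + 0.1635·80 = 150.2311
  x_2 = 0.0659·36 + 0.0428·99 + 1.0893·15 + 0.1409·84 + 0.1258·44 + 0.1154·72 + 0.0728·80 = 54.4621
  x_3 = 0.1556·36 + 0.1385·99 + 0.1089·15 + 1.1171·84 + 0.1372·44 + 0.0784·72 + 0.1461·80 = 138.1568
  x_4 = 0.1214·36 + 0.0411·99 + 0.0761·15 + 0.0540·84 + 1.1144·44 + 0.1513·72 + 0.0811·80 = 80.5376
  x_5 = 0.1443·36 + 0.0778·99 + 0.0361·15 + 0.0409·84 + 0.1157·44 + 1.1379·72 + 0.1447·80 = 115.4776
  x_6 = 0.0645·36 + 0.0941·99 + 0.0269·15 + 0.0256·84 + 0.0890·44 + 0.1102·72 + 1.0638·80 = 111.1435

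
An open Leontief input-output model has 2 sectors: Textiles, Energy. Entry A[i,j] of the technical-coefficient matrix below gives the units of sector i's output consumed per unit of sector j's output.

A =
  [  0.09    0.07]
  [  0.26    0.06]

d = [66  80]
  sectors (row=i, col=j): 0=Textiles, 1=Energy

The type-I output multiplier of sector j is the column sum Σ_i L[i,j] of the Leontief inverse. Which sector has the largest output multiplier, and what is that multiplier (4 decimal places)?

Form M = I − A:
  [  0.91   -0.07]
  [ -0.26    0.94]
Leontief inverse L = M⁻¹:
  [  1.1228    0.0836]
  [  0.3106    1.0870]
Total output x = L · d:
  x_0 = 1.1228·66 + 0.0836·80 = 80.7931
  x_1 = 0.3106·66 + 1.0870·80 = 107.4534
Output multipliers (column sums of L):
  Textiles: 1.4333
  Energy: 1.1706

Textiles (1.4333)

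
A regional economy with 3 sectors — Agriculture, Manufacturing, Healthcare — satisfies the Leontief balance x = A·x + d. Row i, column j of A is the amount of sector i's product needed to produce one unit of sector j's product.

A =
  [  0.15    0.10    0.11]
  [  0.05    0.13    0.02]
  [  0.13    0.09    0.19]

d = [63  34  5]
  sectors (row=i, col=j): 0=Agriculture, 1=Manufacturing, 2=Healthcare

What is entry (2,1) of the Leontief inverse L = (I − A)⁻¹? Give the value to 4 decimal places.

L[2,1] = 0.1543

Form M = I − A:
  [  0.85   -0.10   -0.11]
  [ -0.05    0.87   -0.02]
  [ -0.13   -0.09    0.81]
Leontief inverse L = M⁻¹:
  [  1.2114    0.1567    0.1684]
  [  0.0743    1.1620    0.0388]
  [  0.2027    0.1543    1.2659]
Total output x = L · d:
  x_0 = 1.2114·63 + 0.1567·34 + 0.1684·5 = 82.4892
  x_1 = 0.0743·63 + 1.1620·34 + 0.0388·5 = 44.3808
  x_2 = 0.2027·63 + 0.1543·34 + 1.2659·5 = 24.3430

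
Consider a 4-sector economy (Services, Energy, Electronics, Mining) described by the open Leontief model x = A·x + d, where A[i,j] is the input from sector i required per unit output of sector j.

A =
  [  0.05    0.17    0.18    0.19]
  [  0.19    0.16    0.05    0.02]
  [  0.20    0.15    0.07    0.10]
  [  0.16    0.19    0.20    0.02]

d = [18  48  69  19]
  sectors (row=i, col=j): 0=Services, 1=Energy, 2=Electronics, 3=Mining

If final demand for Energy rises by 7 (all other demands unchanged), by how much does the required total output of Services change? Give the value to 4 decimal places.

Form M = I − A:
  [  0.95   -0.17   -0.18   -0.19]
  [ -0.19    0.84   -0.05   -0.02]
  [ -0.20   -0.15    0.93   -0.10]
  [ -0.16   -0.19   -0.20    0.98]
Leontief inverse L = M⁻¹:
  [  1.2420    0.3722    0.3209    0.2811]
  [  0.3099    1.3035    0.1520    0.1022]
  [  0.3531    0.3313    1.2040    0.1981]
  [  0.3349    0.3811    0.3276    1.1265]
Total output x = L · d:
  x_0 = 1.2420·18 + 0.3722·48 + 0.3209·69 + 0.2811·19 = 67.7031
  x_1 = 0.3099·18 + 1.3035·48 + 0.1520·69 + 0.1022·19 = 80.5774
  x_2 = 0.3531·18 + 0.3313·48 + 1.2040·69 + 0.1981·19 = 109.0968
  x_3 = 0.3349·18 + 0.3811·48 + 0.3276·69 + 1.1265·19 = 68.3281
Δx_0 = L[0,1] · Δd_1 = 0.3722 · 7 = 2.6056

2.6056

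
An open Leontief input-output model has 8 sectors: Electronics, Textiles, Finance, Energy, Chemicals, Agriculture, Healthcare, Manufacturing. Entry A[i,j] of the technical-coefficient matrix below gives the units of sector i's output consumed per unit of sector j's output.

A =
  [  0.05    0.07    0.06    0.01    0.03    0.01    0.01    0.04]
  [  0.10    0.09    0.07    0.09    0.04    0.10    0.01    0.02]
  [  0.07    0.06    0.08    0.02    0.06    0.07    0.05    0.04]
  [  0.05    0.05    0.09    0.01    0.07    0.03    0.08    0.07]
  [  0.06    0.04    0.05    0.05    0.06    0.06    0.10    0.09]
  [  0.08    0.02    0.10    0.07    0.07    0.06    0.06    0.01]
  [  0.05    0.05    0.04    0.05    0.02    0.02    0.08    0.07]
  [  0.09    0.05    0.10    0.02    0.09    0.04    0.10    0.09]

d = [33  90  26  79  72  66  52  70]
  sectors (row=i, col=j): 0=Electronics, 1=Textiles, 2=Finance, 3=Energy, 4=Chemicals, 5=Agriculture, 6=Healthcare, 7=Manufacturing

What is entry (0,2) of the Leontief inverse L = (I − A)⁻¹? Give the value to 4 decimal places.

L[0,2] = 0.0975

Form M = I − A:
  [  0.95   -0.07   -0.06   -0.01   -0.03   -0.01   -0.01   -0.04]
  [ -0.10    0.91   -0.07   -0.09   -0.04   -0.10   -0.01   -0.02]
  [ -0.07   -0.06    0.92   -0.02   -0.06   -0.07   -0.05   -0.04]
  [ -0.05   -0.05   -0.09    0.99   -0.07   -0.03   -0.08   -0.07]
  [ -0.06   -0.04   -0.05   -0.05    0.94   -0.06   -0.10   -0.09]
  [ -0.08   -0.02   -0.10   -0.07   -0.07    0.94   -0.06   -0.01]
  [ -0.05   -0.05   -0.04   -0.05   -0.02   -0.02    0.92   -0.07]
  [ -0.09   -0.05   -0.10   -0.02   -0.09   -0.04   -0.10    0.91]
Leontief inverse L = M⁻¹:
  [  1.0870    0.1007    0.0975    0.0309    0.0574    0.0378    0.0367    0.0656]
  [  0.1645    1.1418    0.1405    0.1276    0.0906    0.1475    0.0593    0.0635]
  [  0.1263    0.1045    1.1390    0.0533    0.1032    0.1111    0.0963    0.0809]
  [  0.1068    0.0953    0.1483    1.0425    0.1137    0.0705    0.1304    0.1155]
  [  0.1232    0.0895    0.1171    0.0860    1.1101    0.1026    0.1590    0.1423]
  [  0.1345    0.0646    0.1598    0.1006    0.1141    1.0991    0.1095    0.0539]
  [  0.0972    0.0888    0.0898    0.0762    0.0564    0.0517    1.1218    0.1085]
  [  0.1615    0.1077    0.1743    0.0601    0.1455    0.0897    0.1641    1.1487]
Total output x = L · d:
  x_0 = 1.0870·33 + 0.1007·90 + 0.0975·26 + 0.0309·79 + 0.0574·72 + 0.0378·66 + 0.0367·52 + 0.0656·70 = 63.0288
  x_1 = 0.1645·33 + 1.1418·90 + 0.1405·26 + 0.1276·79 + 0.0906·72 + 0.1475·66 + 0.0593·52 + 0.0635·70 = 145.7117
  x_2 = 0.1263·33 + 0.1045·90 + 1.1390·26 + 0.0533·79 + 0.1032·72 + 0.1111·66 + 0.0963·52 + 0.0809·70 = 72.8278
  x_3 = 0.1068·33 + 0.0953·90 + 0.1483·26 + 1.0425·79 + 0.1137·72 + 0.0705·66 + 0.1304·52 + 0.1155·70 = 126.0221
  x_4 = 0.1232·33 + 0.0895·90 + 0.1171·26 + 0.0860·79 + 1.1101·72 + 0.1026·66 + 0.1590·52 + 0.1423·70 = 126.8833
  x_5 = 0.1345·33 + 0.0646·90 + 0.1598·26 + 0.1006·79 + 0.1141·72 + 1.0991·66 + 0.1095·52 + 0.0539·70 = 112.5705
  x_6 = 0.0972·33 + 0.0888·90 + 0.0898·26 + 0.0762·79 + 0.0564·72 + 0.0517·66 + 1.1218·52 + 0.1085·70 = 92.9518
  x_7 = 0.1615·33 + 0.1077·90 + 0.1743·26 + 0.0601·79 + 0.1455·72 + 0.0897·66 + 0.1641·52 + 1.1487·70 = 129.6471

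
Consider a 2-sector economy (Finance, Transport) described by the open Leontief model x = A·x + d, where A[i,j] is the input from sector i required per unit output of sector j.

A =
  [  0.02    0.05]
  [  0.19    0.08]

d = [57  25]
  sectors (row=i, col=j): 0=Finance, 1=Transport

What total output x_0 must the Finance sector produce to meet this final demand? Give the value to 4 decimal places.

Form M = I − A:
  [  0.98   -0.05]
  [ -0.19    0.92]
Leontief inverse L = M⁻¹:
  [  1.0313    0.0560]
  [  0.2130    1.0985]
Total output x = L · d:
  x_0 = 1.0313·57 + 0.0560·25 = 60.1838
  x_1 = 0.2130·57 + 1.0985·25 = 39.6032

60.1838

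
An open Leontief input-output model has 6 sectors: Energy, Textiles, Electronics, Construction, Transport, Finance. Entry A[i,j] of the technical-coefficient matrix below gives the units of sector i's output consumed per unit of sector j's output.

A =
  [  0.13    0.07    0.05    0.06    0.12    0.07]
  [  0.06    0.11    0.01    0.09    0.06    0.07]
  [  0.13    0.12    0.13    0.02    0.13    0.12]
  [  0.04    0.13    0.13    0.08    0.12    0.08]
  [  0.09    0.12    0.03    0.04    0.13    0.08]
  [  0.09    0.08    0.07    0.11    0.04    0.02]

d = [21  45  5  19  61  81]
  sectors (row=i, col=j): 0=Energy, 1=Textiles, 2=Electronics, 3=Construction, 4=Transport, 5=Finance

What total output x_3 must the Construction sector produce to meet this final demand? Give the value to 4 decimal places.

Form M = I − A:
  [  0.87   -0.07   -0.05   -0.06   -0.12   -0.07]
  [ -0.06    0.89   -0.01   -0.09   -0.06   -0.07]
  [ -0.13   -0.12    0.87   -0.02   -0.13   -0.12]
  [ -0.04   -0.13   -0.13    0.92   -0.12   -0.08]
  [ -0.09   -0.12   -0.03   -0.04    0.87   -0.08]
  [ -0.09   -0.08   -0.07   -0.11   -0.04    0.98]
Leontief inverse L = M⁻¹:
  [  1.2208    0.1715    0.1098    0.1252    0.2204    0.1411]
  [  0.1241    1.1917    0.0573    0.1465    0.1338    0.1239]
  [  0.2513    0.2517    1.2083    0.1039    0.2567    0.2133]
  [  0.1430    0.2545    0.2054    1.1558    0.2351    0.1671]
  [  0.1737    0.2180    0.0821    0.1051    1.2219    0.1464]
  [  0.1633    0.1685    0.1275    0.1649    0.1258    1.0834]
Total output x = L · d:
  x_0 = 1.2208·21 + 0.1715·45 + 0.1098·5 + 0.1252·19 + 0.2204·61 + 0.1411·81 = 61.1574
  x_1 = 0.1241·21 + 1.1917·45 + 0.0573·5 + 0.1465·19 + 0.1338·61 + 0.1239·81 = 77.4983
  x_2 = 0.2513·21 + 0.2517·45 + 1.2083·5 + 0.1039·19 + 0.2567·61 + 0.2133·81 = 57.5574
  x_3 = 0.1430·21 + 0.2545·45 + 0.2054·5 + 1.1558·19 + 0.2351·61 + 0.1671·81 = 65.3162
  x_4 = 0.1737·21 + 0.2180·45 + 0.0821·5 + 0.1051·19 + 1.2219·61 + 0.1464·81 = 102.2532
  x_5 = 0.1633·21 + 0.1685·45 + 0.1275·5 + 0.1649·19 + 0.1258·61 + 1.0834·81 = 110.2122

65.3162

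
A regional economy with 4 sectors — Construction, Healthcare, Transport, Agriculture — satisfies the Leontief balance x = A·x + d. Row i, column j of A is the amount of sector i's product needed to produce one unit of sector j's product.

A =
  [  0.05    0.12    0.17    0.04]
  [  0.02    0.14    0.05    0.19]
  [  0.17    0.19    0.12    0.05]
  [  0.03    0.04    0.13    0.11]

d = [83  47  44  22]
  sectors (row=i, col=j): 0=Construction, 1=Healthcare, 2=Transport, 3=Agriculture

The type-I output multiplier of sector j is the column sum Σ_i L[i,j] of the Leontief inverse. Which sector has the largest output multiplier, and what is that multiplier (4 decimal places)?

Healthcare (1.8362)

Form M = I − A:
  [  0.95   -0.12   -0.17   -0.04]
  [ -0.02    0.86   -0.05   -0.19]
  [ -0.17   -0.19    0.88   -0.05]
  [ -0.03   -0.04   -0.13    0.89]
Leontief inverse L = M⁻¹:
  [  1.1037    0.2124    0.2413    0.1085]
  [  0.0552    1.2092    0.1188    0.2673]
  [  0.2293    0.3081    1.2195    0.1446]
  [  0.0732    0.1065    0.1916    1.1604]
Total output x = L · d:
  x_0 = 1.1037·83 + 0.2124·47 + 0.2413·44 + 0.1085·22 = 114.5938
  x_1 = 0.0552·83 + 1.2092·47 + 0.1188·44 + 0.2673·22 = 72.5197
  x_2 = 0.2293·83 + 0.3081·47 + 1.2195·44 + 0.1446·22 = 90.3541
  x_3 = 0.0732·83 + 0.1065·47 + 0.1916·44 + 1.1604·22 = 45.0389
Output multipliers (column sums of L):
  Construction: 1.4613
  Healthcare: 1.8362
  Transport: 1.7713
  Agriculture: 1.6808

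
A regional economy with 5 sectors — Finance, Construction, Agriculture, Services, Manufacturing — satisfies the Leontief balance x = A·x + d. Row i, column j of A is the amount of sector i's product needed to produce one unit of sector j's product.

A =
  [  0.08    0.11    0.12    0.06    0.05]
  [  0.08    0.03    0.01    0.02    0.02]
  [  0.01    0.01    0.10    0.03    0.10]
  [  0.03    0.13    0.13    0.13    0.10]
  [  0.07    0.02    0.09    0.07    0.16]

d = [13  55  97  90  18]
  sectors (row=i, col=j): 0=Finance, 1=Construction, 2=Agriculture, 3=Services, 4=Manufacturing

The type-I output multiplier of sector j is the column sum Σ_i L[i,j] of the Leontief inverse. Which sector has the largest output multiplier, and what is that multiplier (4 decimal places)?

Agriculture (1.6962)

Form M = I − A:
  [  0.92   -0.11   -0.12   -0.06   -0.05]
  [ -0.08    0.97   -0.01   -0.02   -0.02]
  [ -0.01   -0.01    0.90   -0.03   -0.10]
  [ -0.03   -0.13   -0.13    0.87   -0.10]
  [ -0.07   -0.02   -0.09   -0.07    0.84]
Leontief inverse L = M⁻¹:
  [  1.1120    0.1426    0.1736    0.0941    0.1015]
  [  0.0955    1.0476    0.0333    0.0349    0.0388]
  [  0.0272    0.0249    1.1371    0.0532    0.1439]
  [  0.0686    0.1714    0.1985    1.1788    0.1721]
  [  0.1036    0.0538    0.1536    0.1126    1.2296]
Total output x = L · d:
  x_0 = 1.1120·13 + 0.1426·55 + 0.1736·97 + 0.0941·90 + 0.1015·18 = 49.4354
  x_1 = 0.0955·13 + 1.0476·55 + 0.0333·97 + 0.0349·90 + 0.0388·18 = 65.9316
  x_2 = 0.0272·13 + 0.0249·55 + 1.1371·97 + 0.0532·90 + 0.1439·18 = 119.4045
  x_3 = 0.0686·13 + 0.1714·55 + 0.1985·97 + 1.1788·90 + 0.1721·18 = 138.7635
  x_4 = 0.1036·13 + 0.0538·55 + 0.1536·97 + 0.1126·90 + 1.2296·18 = 51.4750
Output multipliers (column sums of L):
  Finance: 1.4070
  Construction: 1.4402
  Agriculture: 1.6962
  Services: 1.4737
  Manufacturing: 1.6859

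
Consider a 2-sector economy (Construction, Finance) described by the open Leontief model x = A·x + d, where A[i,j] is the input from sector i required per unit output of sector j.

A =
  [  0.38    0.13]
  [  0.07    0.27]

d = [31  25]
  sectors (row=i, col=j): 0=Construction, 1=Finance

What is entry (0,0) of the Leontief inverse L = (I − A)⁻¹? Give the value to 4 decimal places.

L[0,0] = 1.6460

Form M = I − A:
  [  0.62   -0.13]
  [ -0.07    0.73]
Leontief inverse L = M⁻¹:
  [  1.6460    0.2931]
  [  0.1578    1.3980]
Total output x = L · d:
  x_0 = 1.6460·31 + 0.2931·25 = 58.3540
  x_1 = 0.1578·31 + 1.3980·25 = 39.8422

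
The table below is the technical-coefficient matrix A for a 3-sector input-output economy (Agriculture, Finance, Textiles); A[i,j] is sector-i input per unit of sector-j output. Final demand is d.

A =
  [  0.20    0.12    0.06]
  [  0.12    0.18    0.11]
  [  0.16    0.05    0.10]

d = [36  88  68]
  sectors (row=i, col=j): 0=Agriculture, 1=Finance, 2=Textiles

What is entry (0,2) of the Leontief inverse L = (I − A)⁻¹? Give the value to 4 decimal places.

L[0,2] = 0.1109

Form M = I − A:
  [  0.80   -0.12   -0.06]
  [ -0.12    0.82   -0.11]
  [ -0.16   -0.05    0.90]
Leontief inverse L = M⁻¹:
  [  1.3018    0.1973    0.1109]
  [  0.2232    1.2625    0.1692]
  [  0.2438    0.1052    1.1402]
Total output x = L · d:
  x_0 = 1.3018·36 + 0.1973·88 + 0.1109·68 = 71.7638
  x_1 = 0.2232·36 + 1.2625·88 + 0.1692·68 = 130.6396
  x_2 = 0.2438·36 + 0.1052·88 + 1.1402·68 = 95.5713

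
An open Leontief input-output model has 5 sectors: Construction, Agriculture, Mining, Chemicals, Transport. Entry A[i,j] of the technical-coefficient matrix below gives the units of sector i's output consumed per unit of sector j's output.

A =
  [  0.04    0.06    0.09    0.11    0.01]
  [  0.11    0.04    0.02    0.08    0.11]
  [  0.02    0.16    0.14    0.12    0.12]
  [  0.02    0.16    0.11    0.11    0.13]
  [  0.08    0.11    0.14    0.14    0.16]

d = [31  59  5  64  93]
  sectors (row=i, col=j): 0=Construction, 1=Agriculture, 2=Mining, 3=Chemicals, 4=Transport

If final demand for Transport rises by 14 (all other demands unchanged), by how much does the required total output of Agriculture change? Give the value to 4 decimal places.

2.5987

Form M = I − A:
  [  0.96   -0.06   -0.09   -0.11   -0.01]
  [ -0.11    0.96   -0.02   -0.08   -0.11]
  [ -0.02   -0.16    0.86   -0.12   -0.12]
  [ -0.02   -0.16   -0.11    0.89   -0.13]
  [ -0.08   -0.11   -0.14   -0.14    0.84]
Leontief inverse L = M⁻¹:
  [  1.0700    0.1304    0.1504    0.1766    0.0786]
  [  0.1484    1.1143    0.0921    0.1601    0.1856]
  [  0.0849    0.2838    1.2511    0.2448    0.2548]
  [  0.0830    0.2751    0.2141    1.2280    0.2576]
  [  0.1493    0.2515    0.2706    0.2832    1.3077]
Total output x = L · d:
  x_0 = 1.0700·31 + 0.1304·59 + 0.1504·5 + 0.1766·64 + 0.0786·93 = 60.2294
  x_1 = 0.1484·31 + 1.1143·59 + 0.0921·5 + 0.1601·64 + 0.1856·93 = 98.3131
  x_2 = 0.0849·31 + 0.2838·59 + 1.2511·5 + 0.2448·64 + 0.2548·93 = 64.9915
  x_3 = 0.0830·31 + 0.2751·59 + 0.2141·5 + 1.2280·64 + 0.2576·93 = 122.4232
  x_4 = 0.1493·31 + 0.2515·59 + 0.2706·5 + 0.2832·64 + 1.3077·93 = 160.5605
Δx_1 = L[1,4] · Δd_4 = 0.1856 · 14 = 2.5987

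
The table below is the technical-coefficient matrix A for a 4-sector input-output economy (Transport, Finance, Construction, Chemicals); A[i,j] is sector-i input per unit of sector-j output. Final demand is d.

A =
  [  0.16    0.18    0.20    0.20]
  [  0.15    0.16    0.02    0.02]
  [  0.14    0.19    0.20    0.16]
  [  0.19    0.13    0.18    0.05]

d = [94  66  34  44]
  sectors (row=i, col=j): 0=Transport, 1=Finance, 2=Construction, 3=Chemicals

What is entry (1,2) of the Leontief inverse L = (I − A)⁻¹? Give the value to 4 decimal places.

L[1,2] = 0.1254

Form M = I − A:
  [  0.84   -0.18   -0.20   -0.20]
  [ -0.15    0.84   -0.02   -0.02]
  [ -0.14   -0.19    0.80   -0.16]
  [ -0.19   -0.13   -0.18    0.95]
Leontief inverse L = M⁻¹:
  [  1.4399    0.4729    0.4597    0.3905]
  [  0.2761    1.2945    0.1254    0.1065]
  [  0.3978    0.4621    1.4365    0.3354]
  [  0.4011    0.3593    0.3813    1.2089]
Total output x = L · d:
  x_0 = 1.4399·94 + 0.4729·66 + 0.4597·34 + 0.3905·44 = 199.3724
  x_1 = 0.2761·94 + 1.2945·66 + 0.1254·34 + 0.1065·44 = 120.3417
  x_2 = 0.3978·94 + 0.4621·66 + 1.4365·34 + 0.3354·44 = 131.4855
  x_3 = 0.4011·94 + 0.3593·66 + 0.3813·34 + 1.2089·44 = 127.5711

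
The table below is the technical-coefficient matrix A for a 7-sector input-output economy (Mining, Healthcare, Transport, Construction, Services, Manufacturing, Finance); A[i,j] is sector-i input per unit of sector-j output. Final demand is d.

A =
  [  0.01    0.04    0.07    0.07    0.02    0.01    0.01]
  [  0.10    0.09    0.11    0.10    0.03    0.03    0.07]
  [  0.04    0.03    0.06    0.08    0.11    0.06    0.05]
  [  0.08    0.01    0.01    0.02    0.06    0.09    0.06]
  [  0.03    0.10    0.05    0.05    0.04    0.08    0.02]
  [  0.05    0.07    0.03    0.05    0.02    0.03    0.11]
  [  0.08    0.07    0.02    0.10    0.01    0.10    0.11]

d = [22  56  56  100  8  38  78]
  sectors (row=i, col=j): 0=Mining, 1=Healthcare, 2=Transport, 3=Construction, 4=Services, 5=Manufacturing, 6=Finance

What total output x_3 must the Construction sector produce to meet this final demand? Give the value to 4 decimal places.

124.5113

Form M = I − A:
  [  0.99   -0.04   -0.07   -0.07   -0.02   -0.01   -0.01]
  [ -0.10    0.91   -0.11   -0.10   -0.03   -0.03   -0.07]
  [ -0.04   -0.03    0.94   -0.08   -0.11   -0.06   -0.05]
  [ -0.08   -0.01   -0.01    0.98   -0.06   -0.09   -0.06]
  [ -0.03   -0.10   -0.05   -0.05    0.96   -0.08   -0.02]
  [ -0.05   -0.07   -0.03   -0.05   -0.02    0.97   -0.11]
  [ -0.08   -0.07   -0.02   -0.10   -0.01   -0.10    0.89]
Leontief inverse L = M⁻¹:
  [  1.0328    0.0589    0.0887    0.0941    0.0404    0.0334    0.0326]
  [  0.1497    1.1354    0.1545    0.1592    0.0692    0.0792    0.1217]
  [  0.0782    0.0712    1.0920    0.1238    0.1398    0.1031    0.0920]
  [  0.1067    0.0422    0.0340    1.0546    0.0768    0.1184    0.0939]
  [  0.0675    0.1372    0.0836    0.0919    1.0657    0.1127    0.0603]
  [  0.0880    0.1051    0.0593    0.0939    0.0416    1.0665    0.1517]
  [  0.1290    0.1143    0.0561    0.1538    0.0375    0.1460    1.1664]
Total output x = L · d:
  x_0 = 1.0328·22 + 0.0589·56 + 0.0887·56 + 0.0941·100 + 0.0404·8 + 0.0334·38 + 0.0326·78 = 44.5319
  x_1 = 0.1497·22 + 1.1354·56 + 0.1545·56 + 0.1592·100 + 0.0692·8 + 0.0792·38 + 0.1217·78 = 104.5037
  x_2 = 0.0782·22 + 0.0712·56 + 1.0920·56 + 0.1238·100 + 0.1398·8 + 0.1031·38 + 0.0920·78 = 91.4483
  x_3 = 0.1067·22 + 0.0422·56 + 0.0340·56 + 1.0546·100 + 0.0768·8 + 0.1184·38 + 0.0939·78 = 124.5113
  x_4 = 0.0675·22 + 0.1372·56 + 0.0836·56 + 0.0919·100 + 1.0657·8 + 0.1127·38 + 0.0603·78 = 40.5563
  x_5 = 0.0880·22 + 0.1051·56 + 0.0593·56 + 0.0939·100 + 0.0416·8 + 1.0665·38 + 0.1517·78 = 73.2237
  x_6 = 0.1290·22 + 0.1143·56 + 0.0561·56 + 0.1538·100 + 0.0375·8 + 0.1460·38 + 1.1664·78 = 124.5908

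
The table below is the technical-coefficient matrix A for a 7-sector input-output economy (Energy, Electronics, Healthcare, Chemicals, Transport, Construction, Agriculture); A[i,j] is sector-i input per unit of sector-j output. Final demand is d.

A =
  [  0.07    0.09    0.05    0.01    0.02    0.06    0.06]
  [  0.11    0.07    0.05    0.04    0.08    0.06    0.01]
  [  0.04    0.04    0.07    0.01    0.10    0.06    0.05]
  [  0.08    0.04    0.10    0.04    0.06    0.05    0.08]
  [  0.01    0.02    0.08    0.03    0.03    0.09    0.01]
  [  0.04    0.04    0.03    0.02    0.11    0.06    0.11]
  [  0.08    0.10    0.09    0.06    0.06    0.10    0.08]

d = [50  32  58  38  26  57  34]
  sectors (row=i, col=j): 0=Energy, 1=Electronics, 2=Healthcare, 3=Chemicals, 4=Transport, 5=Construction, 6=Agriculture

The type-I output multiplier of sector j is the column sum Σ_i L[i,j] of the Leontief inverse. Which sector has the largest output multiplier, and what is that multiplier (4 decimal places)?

Form M = I − A:
  [  0.93   -0.09   -0.05   -0.01   -0.02   -0.06   -0.06]
  [ -0.11    0.93   -0.05   -0.04   -0.08   -0.06   -0.01]
  [ -0.04   -0.04    0.93   -0.01   -0.10   -0.06   -0.05]
  [ -0.08   -0.04   -0.10    0.96   -0.06   -0.05   -0.08]
  [ -0.01   -0.02   -0.08   -0.03    0.97   -0.09   -0.01]
  [ -0.04   -0.04   -0.03   -0.02   -0.11    0.94   -0.11]
  [ -0.08   -0.10   -0.09   -0.06   -0.06   -0.10    0.92]
Leontief inverse L = M⁻¹:
  [  1.1097    0.1281    0.0872    0.0277    0.0615    0.1019    0.0938]
  [  0.1498    1.1083    0.0922    0.0576    0.1224    0.1059    0.0458]
  [  0.0716    0.0721    1.1092    0.0270    0.1403    0.1036    0.0820]
  [  0.1239    0.0841    0.1500    1.0613    0.1099    0.1029    0.1229]
  [  0.0330    0.0417    0.1076    0.0413    1.0646    0.1198    0.0379]
  [  0.0786    0.0798    0.0765    0.0422    0.1539    1.1116    0.1484]
  [  0.1386    0.1555    0.1512    0.0878    0.1257    0.1658    1.1347]
Total output x = L · d:
  x_0 = 1.1097·50 + 0.1281·32 + 0.0872·58 + 0.0277·38 + 0.0615·26 + 0.1019·57 + 0.0938·34 = 76.2883
  x_1 = 0.1498·50 + 1.1083·32 + 0.0922·58 + 0.0576·38 + 0.1224·26 + 0.1059·57 + 0.0458·34 = 61.2687
  x_2 = 0.0716·50 + 0.0721·32 + 1.1092·58 + 0.0270·38 + 0.1403·26 + 0.1036·57 + 0.0820·34 = 83.5822
  x_3 = 0.1239·50 + 0.0841·32 + 0.1500·58 + 1.0613·38 + 0.1099·26 + 0.1029·57 + 0.1229·34 = 70.8120
  x_4 = 0.0330·50 + 0.0417·32 + 0.1076·58 + 0.0413·38 + 1.0646·26 + 0.1198·57 + 0.0379·34 = 46.5940
  x_5 = 0.0786·50 + 0.0798·32 + 0.0765·58 + 0.0422·38 + 0.1539·26 + 1.1116·57 + 0.1484·34 = 84.9319
  x_6 = 0.1386·50 + 0.1555·32 + 0.1512·58 + 0.0878·38 + 0.1257·26 + 0.1658·57 + 1.1347·34 = 75.3151
Output multipliers (column sums of L):
  Energy: 1.7051
  Electronics: 1.6697
  Healthcare: 1.7739
  Chemicals: 1.3449
  Transport: 1.7783
  Construction: 1.8115
  Agriculture: 1.6656

Construction (1.8115)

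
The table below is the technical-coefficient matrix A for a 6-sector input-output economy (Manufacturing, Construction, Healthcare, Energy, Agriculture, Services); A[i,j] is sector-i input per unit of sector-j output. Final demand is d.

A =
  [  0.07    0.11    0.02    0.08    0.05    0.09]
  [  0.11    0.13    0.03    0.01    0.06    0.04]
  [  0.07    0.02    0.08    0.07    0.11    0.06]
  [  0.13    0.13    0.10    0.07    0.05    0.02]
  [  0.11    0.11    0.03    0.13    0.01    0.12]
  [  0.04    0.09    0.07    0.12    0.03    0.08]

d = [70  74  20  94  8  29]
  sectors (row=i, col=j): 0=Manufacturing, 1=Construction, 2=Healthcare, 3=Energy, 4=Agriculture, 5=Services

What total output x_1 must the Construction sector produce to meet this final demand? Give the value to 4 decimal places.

Form M = I − A:
  [  0.93   -0.11   -0.02   -0.08   -0.05   -0.09]
  [ -0.11    0.87   -0.03   -0.01   -0.06   -0.04]
  [ -0.07   -0.02    0.92   -0.07   -0.11   -0.06]
  [ -0.13   -0.13   -0.10    0.93   -0.05   -0.02]
  [ -0.11   -0.11   -0.03   -0.13    0.99   -0.12]
  [ -0.04   -0.09   -0.07   -0.12   -0.03    0.92]
Leontief inverse L = M⁻¹:
  [  1.1371    0.1903    0.0588    0.1341    0.0864    0.1375]
  [  0.1690    1.2012    0.0585    0.0560    0.0933    0.0860]
  [  0.1361    0.0929    1.1207    0.1321    0.1471    0.1125]
  [  0.2098    0.2192    0.1437    1.1303    0.0993    0.0769]
  [  0.1901    0.2066    0.0798    0.1948    1.0562    0.1748]
  [  0.1099    0.1682    0.1149    0.1751    0.0715    1.1256]
Total output x = L · d:
  x_0 = 1.1371·70 + 0.1903·74 + 0.0588·20 + 0.1341·94 + 0.0864·8 + 0.1375·29 = 112.1424
  x_1 = 0.1690·70 + 1.2012·74 + 0.0585·20 + 0.0560·94 + 0.0933·8 + 0.0860·29 = 110.3934
  x_2 = 0.1361·70 + 0.0929·74 + 1.1207·20 + 0.1321·94 + 0.1471·8 + 0.1125·29 = 55.6747
  x_3 = 0.2098·70 + 0.2192·74 + 0.1437·20 + 1.1303·94 + 0.0993·8 + 0.0769·29 = 143.0542
  x_4 = 0.1901·70 + 0.2066·74 + 0.0798·20 + 0.1948·94 + 1.0562·8 + 0.1748·29 = 62.0202
  x_5 = 0.1099·70 + 0.1682·74 + 0.1149·20 + 0.1751·94 + 0.0715·8 + 1.1256·29 = 72.1146

110.3934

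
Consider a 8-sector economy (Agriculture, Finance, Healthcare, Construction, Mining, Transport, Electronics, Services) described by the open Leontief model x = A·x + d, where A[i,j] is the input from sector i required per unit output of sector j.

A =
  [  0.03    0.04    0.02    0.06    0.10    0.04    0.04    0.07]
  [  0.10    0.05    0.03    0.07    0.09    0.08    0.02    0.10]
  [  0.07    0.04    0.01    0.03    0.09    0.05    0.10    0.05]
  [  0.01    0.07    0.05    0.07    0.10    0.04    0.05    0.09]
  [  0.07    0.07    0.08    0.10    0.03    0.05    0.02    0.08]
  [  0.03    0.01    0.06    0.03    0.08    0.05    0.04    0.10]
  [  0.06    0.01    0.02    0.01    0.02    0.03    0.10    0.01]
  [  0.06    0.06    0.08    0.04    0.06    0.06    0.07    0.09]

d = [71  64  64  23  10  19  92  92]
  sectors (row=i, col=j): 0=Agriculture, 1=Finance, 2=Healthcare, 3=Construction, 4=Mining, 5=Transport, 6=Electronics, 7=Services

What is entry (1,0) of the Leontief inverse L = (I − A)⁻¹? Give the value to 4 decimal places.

Form M = I − A:
  [  0.97   -0.04   -0.02   -0.06   -0.10   -0.04   -0.04   -0.07]
  [ -0.10    0.95   -0.03   -0.07   -0.09   -0.08   -0.02   -0.10]
  [ -0.07   -0.04    0.99   -0.03   -0.09   -0.05   -0.10   -0.05]
  [ -0.01   -0.07   -0.05    0.93   -0.10   -0.04   -0.05   -0.09]
  [ -0.07   -0.07   -0.08   -0.10    0.97   -0.05   -0.02   -0.08]
  [ -0.03   -0.01   -0.06   -0.03   -0.08    0.95   -0.04   -0.10]
  [ -0.06   -0.01   -0.02   -0.01   -0.02   -0.03    0.90   -0.01]
  [ -0.06   -0.06   -0.08   -0.04   -0.06   -0.06   -0.07    0.91]
Leontief inverse L = M⁻¹:
  [  1.0696    0.0755    0.0575    0.1013    0.1488    0.0769    0.0778    0.1261]
  [  0.1510    1.0967    0.0793    0.1247    0.1607    0.1301    0.0700    0.1780]
  [  0.1117    0.0732    1.0460    0.0703    0.1392    0.0873    0.1418    0.1044]
  [  0.0598    0.1125    0.0938    1.1183    0.1594    0.0854    0.0973    0.1572]
  [  0.1179    0.1133    0.1216    0.1486    1.0990    0.0967    0.0700    0.1509]
  [  0.0695    0.0433    0.0963    0.0671    0.1278    1.0861    0.0815    0.1535]
  [  0.0823    0.0252    0.0363    0.0286    0.0466    0.0490    1.1269    0.0358]
  [  0.1116    0.1009    0.1222    0.0867    0.1241    0.1068    0.1232    1.1579]
Total output x = L · d:
  x_0 = 1.0696·71 + 0.0755·64 + 0.0575·64 + 0.1013·23 + 0.1488·10 + 0.0769·19 + 0.0778·92 + 0.1261·92 = 108.4905
  x_1 = 0.1510·71 + 1.0967·64 + 0.0793·64 + 0.1247·23 + 0.1607·10 + 0.1301·19 + 0.0700·92 + 0.1780·92 = 115.7510
  x_2 = 0.1117·71 + 0.0732·64 + 1.0460·64 + 0.0703·23 + 0.1392·10 + 0.0873·19 + 0.1418·92 + 0.1044·92 = 106.8790
  x_3 = 0.0598·71 + 0.1125·64 + 0.0938·64 + 1.1183·23 + 0.1594·10 + 0.0854·19 + 0.0973·92 + 0.1572·92 = 69.7921
  x_4 = 0.1179·71 + 0.1133·64 + 0.1216·64 + 0.1486·23 + 1.0990·10 + 0.0967·19 + 0.0700·92 + 0.1509·92 = 59.9755
  x_5 = 0.0695·71 + 0.0433·64 + 0.0963·64 + 0.0671·23 + 0.1278·10 + 1.0861·19 + 0.0815·92 + 0.1535·92 = 58.9492
  x_6 = 0.0823·71 + 0.0252·64 + 0.0363·64 + 0.0286·23 + 0.0466·10 + 0.0490·19 + 1.1269·92 + 0.0358·92 = 118.8041
  x_7 = 0.1116·71 + 0.1009·64 + 0.1222·64 + 0.0867·23 + 0.1241·10 + 0.1068·19 + 0.1232·92 + 1.1579·92 = 145.3278

L[1,0] = 0.1510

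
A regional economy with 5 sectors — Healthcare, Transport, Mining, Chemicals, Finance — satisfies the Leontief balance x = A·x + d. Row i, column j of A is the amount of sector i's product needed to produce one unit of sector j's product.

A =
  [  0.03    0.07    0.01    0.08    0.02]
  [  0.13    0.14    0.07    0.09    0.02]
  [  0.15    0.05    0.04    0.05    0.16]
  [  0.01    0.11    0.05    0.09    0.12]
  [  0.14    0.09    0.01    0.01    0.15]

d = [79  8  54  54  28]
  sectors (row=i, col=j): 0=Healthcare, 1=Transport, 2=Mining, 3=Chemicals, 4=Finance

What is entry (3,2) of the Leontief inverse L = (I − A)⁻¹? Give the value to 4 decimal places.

Form M = I − A:
  [  0.97   -0.07   -0.01   -0.08   -0.02]
  [ -0.13    0.86   -0.07   -0.09   -0.02]
  [ -0.15   -0.05    0.96   -0.05   -0.16]
  [ -0.01   -0.11   -0.05    0.91   -0.12]
  [ -0.14   -0.09   -0.01   -0.01    0.85]
Leontief inverse L = M⁻¹:
  [  1.0568    0.1058    0.0247    0.1052    0.0469]
  [  0.1891    1.2096    0.0983    0.1424    0.0715]
  [  0.2116    0.1134    1.0591    0.0904    0.2198]
  [  0.0721    0.1732    0.0740    1.1284    0.1790]
  [  0.1974    0.1489    0.0278    0.0468    1.1965]
Total output x = L · d:
  x_0 = 1.0568·79 + 0.1058·8 + 0.0247·54 + 0.1052·54 + 0.0469·28 = 92.6604
  x_1 = 0.1891·79 + 1.2096·8 + 0.0983·54 + 0.1424·54 + 0.0715·28 = 39.6216
  x_2 = 0.2116·79 + 0.1134·8 + 1.0591·54 + 0.0904·54 + 0.2198·28 = 85.8561
  x_3 = 0.0721·79 + 0.1732·8 + 0.0740·54 + 1.1284·54 + 0.1790·28 = 77.0280
  x_4 = 0.1974·79 + 0.1489·8 + 0.0278·54 + 0.0468·54 + 1.1965·28 = 54.3144

L[3,2] = 0.0740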